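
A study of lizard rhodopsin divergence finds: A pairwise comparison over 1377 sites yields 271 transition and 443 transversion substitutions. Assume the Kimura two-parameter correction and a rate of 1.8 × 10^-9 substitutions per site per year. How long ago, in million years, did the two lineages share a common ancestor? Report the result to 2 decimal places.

246.11

P = 271/1377 ≈ 0.196805 and Q = 443/1377 ≈ 0.321714.
Under the Kimura two-parameter model, d = −½ ln(1 − 2P − Q) − ¼ ln(1 − 2Q).
1 − 2P − Q = 0.284676, giving −½ ln(0.284676) = 0.628202.
1 − 2Q = 0.356572, giving −¼ ln(0.356572) = 0.257805.
d = 0.628202 + 0.257805 = 0.886007.
Under a molecular clock d = 2μt, so t = d/(2μ) = 0.886007 / (2 × 1.8 × 10^-9) = 246.11 million years.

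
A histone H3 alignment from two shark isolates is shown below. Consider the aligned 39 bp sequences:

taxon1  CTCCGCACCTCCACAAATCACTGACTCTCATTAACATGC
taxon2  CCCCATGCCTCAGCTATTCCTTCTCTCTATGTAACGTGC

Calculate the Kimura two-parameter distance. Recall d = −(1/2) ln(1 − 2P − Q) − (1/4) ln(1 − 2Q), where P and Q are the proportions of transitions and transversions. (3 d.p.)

Of 39 sites, 7 differences are transitions and 9 are transversions, so P = 7/39 ≈ 0.179487 and Q = 9/39 ≈ 0.230769.
Under the Kimura two-parameter model, d = −½ ln(1 − 2P − Q) − ¼ ln(1 − 2Q).
1 − 2P − Q = 0.410257, giving −½ ln(0.410257) = 0.445486.
1 − 2Q = 0.538462, giving −¼ ln(0.538462) = 0.154760.
d = 0.445486 + 0.154760 = 0.600246.

0.600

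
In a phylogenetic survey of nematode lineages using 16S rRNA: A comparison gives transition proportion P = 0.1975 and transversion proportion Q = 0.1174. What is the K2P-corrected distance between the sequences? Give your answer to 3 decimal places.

0.426

Under the Kimura two-parameter model, d = −½ ln(1 − 2P − Q) − ¼ ln(1 − 2Q).
1 − 2P − Q = 0.4876, giving −½ ln(0.4876) = 0.359130.
1 − 2Q = 0.7652, giving −¼ ln(0.7652) = 0.066905.
d = 0.359130 + 0.066905 = 0.426035.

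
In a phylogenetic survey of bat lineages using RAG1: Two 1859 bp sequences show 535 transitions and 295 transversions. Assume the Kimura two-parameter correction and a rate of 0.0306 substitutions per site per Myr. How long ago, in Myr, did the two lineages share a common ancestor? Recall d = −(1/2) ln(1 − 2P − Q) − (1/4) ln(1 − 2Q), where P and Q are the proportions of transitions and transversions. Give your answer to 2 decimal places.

P = 535/1859 ≈ 0.287789 and Q = 295/1859 ≈ 0.158687.
Under the Kimura two-parameter model, d = −½ ln(1 − 2P − Q) − ¼ ln(1 − 2Q).
1 − 2P − Q = 0.265735, giving −½ ln(0.265735) = 0.662628.
1 − 2Q = 0.682626, giving −¼ ln(0.682626) = 0.095452.
d = 0.662628 + 0.095452 = 0.758080.
Under a molecular clock d = 2μt, so t = d/(2μ) = 0.758080 / (2 × 0.0306) = 12.39 Myr.

12.39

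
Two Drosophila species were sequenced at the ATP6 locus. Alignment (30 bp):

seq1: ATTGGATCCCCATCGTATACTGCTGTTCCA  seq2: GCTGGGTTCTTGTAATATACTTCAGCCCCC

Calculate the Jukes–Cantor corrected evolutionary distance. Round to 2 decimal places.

The sequences differ at 14 of 30 sites, so p = 14/30 ≈ 0.466667.
d = −(3/4) ln(1 − 4p/3) = −0.75 ln(1 − 0.622223) = −0.75 ln(0.377777)
  = −0.75 × (-0.973451) = 0.730088 substitutions/site.

0.73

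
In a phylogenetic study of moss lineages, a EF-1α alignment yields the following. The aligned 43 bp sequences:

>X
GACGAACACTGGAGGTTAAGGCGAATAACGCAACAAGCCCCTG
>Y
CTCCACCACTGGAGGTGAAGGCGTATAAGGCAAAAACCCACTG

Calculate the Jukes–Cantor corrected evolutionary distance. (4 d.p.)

0.2784

The sequences differ at 10 of 43 sites (1, 2, 4, 6, 17, 24, 29, 34, 37, 40), so p = 10/43 ≈ 0.232558.
d = −(3/4) ln(1 − 4p/3) = −0.75 ln(1 − 0.310077) = −0.75 ln(0.689923)
  = −0.75 × (-0.371175) = 0.278381 substitutions/site.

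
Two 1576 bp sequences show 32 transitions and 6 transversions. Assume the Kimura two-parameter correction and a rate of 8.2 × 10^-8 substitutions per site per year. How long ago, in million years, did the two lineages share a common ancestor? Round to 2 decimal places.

0.15

P = 32/1576 ≈ 0.020305 and Q = 6/1576 ≈ 0.003807.
Under the Kimura two-parameter model, d = −½ ln(1 − 2P − Q) − ¼ ln(1 − 2Q).
1 − 2P − Q = 0.955583, giving −½ ln(0.955583) = 0.022717.
1 − 2Q = 0.992386, giving −¼ ln(0.992386) = 0.001911.
d = 0.022717 + 0.001911 = 0.024628.
Under a molecular clock d = 2μt, so t = d/(2μ) = 0.024628 / (2 × 8.2 × 10^-8) = 0.15 million years.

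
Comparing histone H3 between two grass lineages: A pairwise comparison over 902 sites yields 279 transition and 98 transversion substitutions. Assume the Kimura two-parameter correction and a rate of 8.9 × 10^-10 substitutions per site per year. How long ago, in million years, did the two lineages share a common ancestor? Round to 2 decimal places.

P = 279/902 ≈ 0.309313 and Q = 98/902 ≈ 0.108647.
Under the Kimura two-parameter model, d = −½ ln(1 − 2P − Q) − ¼ ln(1 − 2Q).
1 − 2P − Q = 0.272727, giving −½ ln(0.272727) = 0.649642.
1 − 2Q = 0.782706, giving −¼ ln(0.782706) = 0.061250.
d = 0.649642 + 0.061250 = 0.710892.
Under a molecular clock d = 2μt, so t = d/(2μ) = 0.710892 / (2 × 8.9 × 10^-10) = 399.38 million years.

399.38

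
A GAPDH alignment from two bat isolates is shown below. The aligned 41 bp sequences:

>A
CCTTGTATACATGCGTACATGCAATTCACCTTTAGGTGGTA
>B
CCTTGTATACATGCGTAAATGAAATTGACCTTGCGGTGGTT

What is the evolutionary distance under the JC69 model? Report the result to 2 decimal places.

0.16

The sequences differ at 6 of 41 sites (18, 22, 27, 33, 34, 41), so p = 6/41 ≈ 0.146341.
d = −(3/4) ln(1 − 4p/3) = −0.75 ln(1 − 0.195121) = −0.75 ln(0.804879)
  = −0.75 × (-0.217063) = 0.162797 substitutions/site.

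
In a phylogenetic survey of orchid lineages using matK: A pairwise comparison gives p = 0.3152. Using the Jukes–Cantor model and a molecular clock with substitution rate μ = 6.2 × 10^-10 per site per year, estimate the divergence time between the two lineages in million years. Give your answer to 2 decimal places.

329.75

d = −(3/4) ln(1 − 4p/3) = −0.75 ln(1 − 0.420267) = −0.75 ln(0.579733)
  = −0.75 × (-0.545188) = 0.408891 substitutions/site.
Under a molecular clock d = 2μt, so t = d/(2μ) = 0.408891 / (2 × 6.2 × 10^-10) = 329.75 million years.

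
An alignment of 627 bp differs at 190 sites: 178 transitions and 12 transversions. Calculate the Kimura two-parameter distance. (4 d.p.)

P = 178/627 ≈ 0.283892 and Q = 12/627 ≈ 0.019139.
Under the Kimura two-parameter model, d = −½ ln(1 − 2P − Q) − ¼ ln(1 − 2Q).
1 − 2P − Q = 0.413077, giving −½ ln(0.413077) = 0.442061.
1 − 2Q = 0.961722, giving −¼ ln(0.961722) = 0.009757.
d = 0.442061 + 0.009757 = 0.451818.

0.4518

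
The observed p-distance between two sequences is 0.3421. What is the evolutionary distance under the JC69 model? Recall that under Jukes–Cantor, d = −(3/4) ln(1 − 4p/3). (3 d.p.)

d = −(3/4) ln(1 − 4p/3) = −0.75 ln(1 − 0.456133) = −0.75 ln(0.543867)
  = −0.75 × (-0.609051) = 0.456788 substitutions/site.

0.457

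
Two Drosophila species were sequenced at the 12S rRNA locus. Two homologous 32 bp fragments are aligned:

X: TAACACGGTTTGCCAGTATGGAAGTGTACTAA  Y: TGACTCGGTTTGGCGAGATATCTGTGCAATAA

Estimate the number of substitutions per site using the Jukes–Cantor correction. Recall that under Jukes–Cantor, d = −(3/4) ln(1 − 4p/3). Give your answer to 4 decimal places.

The sequences differ at 12 of 32 sites, so p = 12/32 = 0.375.
d = −(3/4) ln(1 − 4p/3) = −0.75 ln(1 − 0.5) = −0.75 ln(0.5)
  = −0.75 × (-0.693147) = 0.519860 substitutions/site.

0.5199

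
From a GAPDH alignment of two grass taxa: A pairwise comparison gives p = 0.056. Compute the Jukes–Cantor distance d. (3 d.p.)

0.058

d = −(3/4) ln(1 − 4p/3) = −0.75 ln(1 − 0.074667) = −0.75 ln(0.925333)
  = −0.75 × (-0.077602) = 0.058202 substitutions/site.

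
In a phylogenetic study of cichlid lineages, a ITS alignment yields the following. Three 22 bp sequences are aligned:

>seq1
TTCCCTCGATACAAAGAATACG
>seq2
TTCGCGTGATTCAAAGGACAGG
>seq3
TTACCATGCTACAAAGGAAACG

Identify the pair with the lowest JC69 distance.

seq1–seq2: 7/22 differ, p = 0.318, d = 0.414.
seq1–seq3: 6/22 differ, p = 0.273, d = 0.339.
seq2–seq3: 7/22 differ, p = 0.318, d = 0.414.
The smallest distance is between seq1 and seq3.

seq1 and seq3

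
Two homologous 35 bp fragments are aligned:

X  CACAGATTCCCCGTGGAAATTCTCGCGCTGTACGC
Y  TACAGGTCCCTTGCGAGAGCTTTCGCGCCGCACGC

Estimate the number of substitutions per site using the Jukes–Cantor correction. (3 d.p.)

The sequences differ at 13 of 35 sites, so p = 13/35 ≈ 0.371429.
d = −(3/4) ln(1 − 4p/3) = −0.75 ln(1 − 0.495239) = −0.75 ln(0.504761)
  = −0.75 × (-0.683670) = 0.512753 substitutions/site.

0.513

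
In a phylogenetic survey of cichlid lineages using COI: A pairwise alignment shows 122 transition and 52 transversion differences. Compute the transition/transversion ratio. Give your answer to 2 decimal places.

R = 122/52 = 2.346153… ≈ 2.35 (to 2 d.p.).

2.35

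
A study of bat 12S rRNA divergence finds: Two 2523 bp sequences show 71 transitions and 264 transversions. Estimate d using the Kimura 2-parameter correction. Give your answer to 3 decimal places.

0.146

P = 71/2523 ≈ 0.028141 and Q = 264/2523 ≈ 0.104637.
Under the Kimura two-parameter model, d = −½ ln(1 − 2P − Q) − ¼ ln(1 − 2Q).
1 − 2P − Q = 0.839081, giving −½ ln(0.839081) = 0.087724.
1 − 2Q = 0.790726, giving −¼ ln(0.790726) = 0.058701.
d = 0.087724 + 0.058701 = 0.146425.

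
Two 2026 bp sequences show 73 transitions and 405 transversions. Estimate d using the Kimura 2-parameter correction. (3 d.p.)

0.286

P = 73/2026 ≈ 0.036032 and Q = 405/2026 ≈ 0.199901.
Under the Kimura two-parameter model, d = −½ ln(1 − 2P − Q) − ¼ ln(1 − 2Q).
1 − 2P − Q = 0.728035, giving −½ ln(0.728035) = 0.158703.
1 − 2Q = 0.600198, giving −¼ ln(0.600198) = 0.127624.
d = 0.158703 + 0.127624 = 0.286327.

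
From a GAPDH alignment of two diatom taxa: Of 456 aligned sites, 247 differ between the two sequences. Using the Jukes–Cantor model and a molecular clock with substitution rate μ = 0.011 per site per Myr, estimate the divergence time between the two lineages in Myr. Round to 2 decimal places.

43.67

p = 247/456 ≈ 0.541667.
d = −(3/4) ln(1 − 4p/3) = −0.75 ln(1 − 0.722223) = −0.75 ln(0.277777)
  = −0.75 × (-1.280937) = 0.960703 substitutions/site.
Under a molecular clock d = 2μt, so t = d/(2μ) = 0.960703 / (2 × 0.011) = 43.67 Myr.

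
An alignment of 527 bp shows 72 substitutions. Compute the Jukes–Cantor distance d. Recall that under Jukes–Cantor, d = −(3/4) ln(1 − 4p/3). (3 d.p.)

p = 72/527 ≈ 0.136622.
d = −(3/4) ln(1 − 4p/3) = −0.75 ln(1 − 0.182163) = −0.75 ln(0.817837)
  = −0.75 × (-0.201092) = 0.150819 substitutions/site.

0.151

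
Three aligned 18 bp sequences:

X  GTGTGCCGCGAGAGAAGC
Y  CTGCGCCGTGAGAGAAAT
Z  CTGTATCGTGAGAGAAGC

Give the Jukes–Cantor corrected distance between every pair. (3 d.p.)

d(X,Y) = 0.347, d(X,Z) = 0.264, d(Y,Z) = 0.347

X–Y: 5/18 sites differ → p ≈ 0.277778, d = −0.75 ln(1 − 0.370371) = 0.346968 ≈ 0.347.
X–Z: 4/18 sites differ → p ≈ 0.222222, d = −0.75 ln(1 − 0.296296) = 0.263548 ≈ 0.264.
Y–Z: 5/18 sites differ → p ≈ 0.277778, d = −0.75 ln(1 − 0.370371) = 0.346968 ≈ 0.347.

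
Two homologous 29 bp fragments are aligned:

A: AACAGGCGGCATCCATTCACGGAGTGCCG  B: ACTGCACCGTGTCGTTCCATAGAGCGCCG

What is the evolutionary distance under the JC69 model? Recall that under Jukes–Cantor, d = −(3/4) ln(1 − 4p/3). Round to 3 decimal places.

The sequences differ at 14 of 29 sites, so p = 14/29 ≈ 0.482759.
d = −(3/4) ln(1 − 4p/3) = −0.75 ln(1 − 0.643679) = −0.75 ln(0.356321)
  = −0.75 × (-1.031923) = 0.773942 substitutions/site.

0.774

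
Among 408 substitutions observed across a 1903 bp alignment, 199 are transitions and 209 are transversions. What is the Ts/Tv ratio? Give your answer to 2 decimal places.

R = 199/209 = 0.952153… ≈ 0.95 (to 2 d.p.).

0.95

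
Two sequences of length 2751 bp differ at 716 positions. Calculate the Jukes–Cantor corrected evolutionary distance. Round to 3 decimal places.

0.320

p = 716/2751 ≈ 0.260269.
d = −(3/4) ln(1 − 4p/3) = −0.75 ln(1 − 0.347025) = −0.75 ln(0.652975)
  = −0.75 × (-0.426216) = 0.319662 substitutions/site.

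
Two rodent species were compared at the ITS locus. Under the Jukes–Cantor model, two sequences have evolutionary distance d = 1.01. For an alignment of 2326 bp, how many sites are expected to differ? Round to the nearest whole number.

1291

Invert JC69: p = (3/4)(1 − e^(−4d/3)) = 0.75 × (1 − e^(-1.346667)) = 0.75 × (1 − 0.260106) = 0.554921.
Expected differing sites = pL ≈ 0.554921 × 2326 = 1290.746246 ≈ 1291.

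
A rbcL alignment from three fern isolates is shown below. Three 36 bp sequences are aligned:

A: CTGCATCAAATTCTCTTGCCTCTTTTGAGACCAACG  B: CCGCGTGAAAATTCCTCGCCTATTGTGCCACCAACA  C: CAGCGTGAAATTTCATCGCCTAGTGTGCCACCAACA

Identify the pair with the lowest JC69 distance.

B and C

A–B: 12/36 differ, p = 0.333, d = 0.441.
A–C: 13/36 differ, p = 0.361, d = 0.493.
B–C: 4/36 differ, p = 0.111, d = 0.120.
The smallest distance is between B and C.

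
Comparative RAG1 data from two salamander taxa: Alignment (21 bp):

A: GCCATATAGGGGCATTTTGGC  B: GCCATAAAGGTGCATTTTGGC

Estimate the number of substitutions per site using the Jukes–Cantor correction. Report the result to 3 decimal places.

0.102

The sequences differ at 2 of 21 sites (7, 11), so p = 2/21 ≈ 0.095238.
d = −(3/4) ln(1 − 4p/3) = −0.75 ln(1 − 0.126984) = −0.75 ln(0.873016)
  = −0.75 × (-0.135801) = 0.101851 substitutions/site.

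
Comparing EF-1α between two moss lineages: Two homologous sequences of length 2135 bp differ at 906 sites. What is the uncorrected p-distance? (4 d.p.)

0.4244

p = 906/2135 = 0.424355… ≈ 0.4244 (to 4 d.p.).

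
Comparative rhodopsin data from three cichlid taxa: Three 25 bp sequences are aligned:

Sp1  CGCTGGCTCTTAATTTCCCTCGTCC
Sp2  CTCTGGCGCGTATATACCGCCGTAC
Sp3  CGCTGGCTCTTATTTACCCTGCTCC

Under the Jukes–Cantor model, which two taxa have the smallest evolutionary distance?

Sp1–Sp2: 9/25 differ, p = 0.360, d = 0.490.
Sp1–Sp3: 4/25 differ, p = 0.160, d = 0.180.
Sp2–Sp3: 9/25 differ, p = 0.360, d = 0.490.
The smallest distance is between Sp1 and Sp3.

Sp1 and Sp3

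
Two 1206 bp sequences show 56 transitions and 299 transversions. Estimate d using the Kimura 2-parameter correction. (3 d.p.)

0.380

P = 56/1206 ≈ 0.046434 and Q = 299/1206 ≈ 0.247927.
Under the Kimura two-parameter model, d = −½ ln(1 − 2P − Q) − ¼ ln(1 − 2Q).
1 − 2P − Q = 0.659205, giving −½ ln(0.659205) = 0.208360.
1 − 2Q = 0.504146, giving −¼ ln(0.504146) = 0.171222.
d = 0.208360 + 0.171222 = 0.379582.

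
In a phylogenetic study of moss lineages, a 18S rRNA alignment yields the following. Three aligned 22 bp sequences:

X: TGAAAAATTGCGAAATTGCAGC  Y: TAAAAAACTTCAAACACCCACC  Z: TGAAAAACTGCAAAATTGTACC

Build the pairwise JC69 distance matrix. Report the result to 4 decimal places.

d(X,Y) = 0.5913, d(X,Z) = 0.2082, d(Y,Z) = 0.4141

X–Y: 9/22 sites differ → p ≈ 0.409091, d = −0.75 ln(1 − 0.545455) = 0.591344 ≈ 0.5913.
X–Z: 4/22 sites differ → p ≈ 0.181818, d = −0.75 ln(1 − 0.242424) = 0.208224 ≈ 0.2082.
Y–Z: 7/22 sites differ → p ≈ 0.318182, d = −0.75 ln(1 − 0.424243) = 0.414052 ≈ 0.4141.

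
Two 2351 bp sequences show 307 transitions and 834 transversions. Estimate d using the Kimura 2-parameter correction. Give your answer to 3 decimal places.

P = 307/2351 ≈ 0.130583 and Q = 834/2351 ≈ 0.354743.
Under the Kimura two-parameter model, d = −½ ln(1 − 2P − Q) − ¼ ln(1 − 2Q).
1 − 2P − Q = 0.384091, giving −½ ln(0.384091) = 0.478438.
1 − 2Q = 0.290514, giving −¼ ln(0.290514) = 0.309026.
d = 0.478438 + 0.309026 = 0.787464.

0.787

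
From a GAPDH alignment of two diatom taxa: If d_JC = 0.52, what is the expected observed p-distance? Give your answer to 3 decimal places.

0.375

p = (3/4)(1 − e^(−4d/3)) = 0.75 × (1 − e^(-0.693333)) = 0.75 × (1 − 0.499907) = 0.375070.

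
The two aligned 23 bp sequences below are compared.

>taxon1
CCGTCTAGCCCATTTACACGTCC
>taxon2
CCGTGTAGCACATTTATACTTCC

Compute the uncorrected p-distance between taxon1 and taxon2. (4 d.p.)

The sequences differ at 4 of 23 positions (sites 5, 10, 17, 20).
p = 4/23 = 0.173913… ≈ 0.1739 (to 4 d.p.).

0.1739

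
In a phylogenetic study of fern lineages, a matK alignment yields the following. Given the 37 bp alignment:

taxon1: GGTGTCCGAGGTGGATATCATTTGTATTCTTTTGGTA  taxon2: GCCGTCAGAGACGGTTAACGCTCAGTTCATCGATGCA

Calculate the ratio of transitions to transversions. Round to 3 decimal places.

1.000

Transitions are A↔G and C↔T; transversions are all other mismatches.
Transitions: 10. Transversions: 10.
R = 10/10 = 1.000.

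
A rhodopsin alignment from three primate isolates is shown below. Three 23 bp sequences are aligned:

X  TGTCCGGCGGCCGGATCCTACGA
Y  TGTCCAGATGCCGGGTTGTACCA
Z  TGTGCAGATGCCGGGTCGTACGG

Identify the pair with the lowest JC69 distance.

X–Y: 7/23 differ, p = 0.304, d = 0.390.
X–Z: 7/23 differ, p = 0.304, d = 0.390.
Y–Z: 4/23 differ, p = 0.174, d = 0.198.
The smallest distance is between Y and Z.

Y and Z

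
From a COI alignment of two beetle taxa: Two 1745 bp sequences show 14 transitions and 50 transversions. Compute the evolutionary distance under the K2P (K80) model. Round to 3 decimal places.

P = 14/1745 ≈ 0.008023 and Q = 50/1745 ≈ 0.028653.
Under the Kimura two-parameter model, d = −½ ln(1 − 2P − Q) − ¼ ln(1 − 2Q).
1 − 2P − Q = 0.955301, giving −½ ln(0.955301) = 0.022864.
1 − 2Q = 0.942694, giving −¼ ln(0.942694) = 0.014753.
d = 0.022864 + 0.014753 = 0.037617.

0.038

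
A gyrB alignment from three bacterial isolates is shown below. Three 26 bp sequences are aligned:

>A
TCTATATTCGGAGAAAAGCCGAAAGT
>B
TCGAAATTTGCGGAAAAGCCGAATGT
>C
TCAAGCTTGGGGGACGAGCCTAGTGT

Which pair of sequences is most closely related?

A–B: 6/26 differ, p = 0.231, d = 0.276.
A–C: 10/26 differ, p = 0.385, d = 0.539.
B–C: 9/26 differ, p = 0.346, d = 0.464.
The smallest distance is between A and B.

A and B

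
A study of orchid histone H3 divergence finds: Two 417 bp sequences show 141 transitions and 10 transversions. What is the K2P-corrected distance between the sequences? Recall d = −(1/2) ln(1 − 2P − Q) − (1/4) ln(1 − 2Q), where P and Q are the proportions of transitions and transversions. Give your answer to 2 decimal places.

P = 141/417 ≈ 0.338129 and Q = 10/417 ≈ 0.023981.
Under the Kimura two-parameter model, d = −½ ln(1 − 2P − Q) − ¼ ln(1 − 2Q).
1 − 2P − Q = 0.299761, giving −½ ln(0.299761) = 0.602385.
1 − 2Q = 0.952038, giving −¼ ln(0.952038) = 0.012288.
d = 0.602385 + 0.012288 = 0.614673.

0.61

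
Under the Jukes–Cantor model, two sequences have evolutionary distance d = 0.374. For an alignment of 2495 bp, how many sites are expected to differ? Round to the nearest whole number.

Invert JC69: p = (3/4)(1 − e^(−4d/3)) = 0.75 × (1 − e^(-0.498667)) = 0.75 × (1 − 0.607340) = 0.294495.
Expected differing sites = pL ≈ 0.294495 × 2495 = 734.765025 ≈ 735.

735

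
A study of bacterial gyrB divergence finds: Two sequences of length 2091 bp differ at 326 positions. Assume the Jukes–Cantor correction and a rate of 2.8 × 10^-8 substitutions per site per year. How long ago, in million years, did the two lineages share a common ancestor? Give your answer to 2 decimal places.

p = 326/2091 ≈ 0.155906.
d = −(3/4) ln(1 − 4p/3) = −0.75 ln(1 − 0.207875) = −0.75 ln(0.792125)
  = −0.75 × (-0.233036) = 0.174777 substitutions/site.
Under a molecular clock d = 2μt, so t = d/(2μ) = 0.174777 / (2 × 2.8 × 10^-8) = 3.12 million years.

3.12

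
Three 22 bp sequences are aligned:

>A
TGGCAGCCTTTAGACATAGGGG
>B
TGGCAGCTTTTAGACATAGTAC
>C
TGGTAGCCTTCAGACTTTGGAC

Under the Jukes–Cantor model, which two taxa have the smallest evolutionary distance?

A–B: 4/22 differ, p = 0.182, d = 0.208.
A–C: 6/22 differ, p = 0.273, d = 0.339.
B–C: 6/22 differ, p = 0.273, d = 0.339.
The smallest distance is between A and B.

A and B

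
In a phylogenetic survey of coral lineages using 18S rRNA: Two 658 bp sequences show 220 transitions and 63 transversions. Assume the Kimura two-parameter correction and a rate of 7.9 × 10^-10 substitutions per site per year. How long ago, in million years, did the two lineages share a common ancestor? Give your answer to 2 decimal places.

P = 220/658 ≈ 0.334347 and Q = 63/658 ≈ 0.095745.
Under the Kimura two-parameter model, d = −½ ln(1 − 2P − Q) − ¼ ln(1 − 2Q).
1 − 2P − Q = 0.235561, giving −½ ln(0.235561) = 0.722893.
1 − 2Q = 0.80851, giving −¼ ln(0.80851) = 0.053141.
d = 0.722893 + 0.053141 = 0.776034.
Under a molecular clock d = 2μt, so t = d/(2μ) = 0.776034 / (2 × 7.9 × 10^-10) = 491.16 million years.

491.16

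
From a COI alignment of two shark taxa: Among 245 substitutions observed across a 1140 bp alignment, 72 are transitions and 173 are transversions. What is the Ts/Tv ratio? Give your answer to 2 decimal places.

0.42

R = 72/173 = 0.416184… ≈ 0.42 (to 2 d.p.).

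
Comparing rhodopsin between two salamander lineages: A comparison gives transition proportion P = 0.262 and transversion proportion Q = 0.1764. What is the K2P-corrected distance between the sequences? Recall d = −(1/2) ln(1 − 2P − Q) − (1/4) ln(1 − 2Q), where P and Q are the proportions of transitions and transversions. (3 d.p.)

0.711

Under the Kimura two-parameter model, d = −½ ln(1 − 2P − Q) − ¼ ln(1 − 2Q).
1 − 2P − Q = 0.2996, giving −½ ln(0.2996) = 0.602654.
1 − 2Q = 0.6472, giving −¼ ln(0.6472) = 0.108775.
d = 0.602654 + 0.108775 = 0.711429.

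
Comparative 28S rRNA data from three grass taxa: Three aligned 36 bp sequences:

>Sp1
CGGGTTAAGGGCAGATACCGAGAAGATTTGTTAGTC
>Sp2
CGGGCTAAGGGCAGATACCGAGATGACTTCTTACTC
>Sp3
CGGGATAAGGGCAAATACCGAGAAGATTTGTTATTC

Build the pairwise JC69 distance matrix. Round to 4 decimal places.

Sp1–Sp2: 5/36 sites differ → p ≈ 0.138889, d = −0.75 ln(1 − 0.185185) = 0.153596 ≈ 0.1536.
Sp1–Sp3: 3/36 sites differ → p ≈ 0.083333, d = −0.75 ln(1 − 0.111111) = 0.088337 ≈ 0.0883.
Sp2–Sp3: 6/36 sites differ → p ≈ 0.166667, d = −0.75 ln(1 − 0.222223) = 0.188487 ≈ 0.1885.

d(Sp1,Sp2) = 0.1536, d(Sp1,Sp3) = 0.0883, d(Sp2,Sp3) = 0.1885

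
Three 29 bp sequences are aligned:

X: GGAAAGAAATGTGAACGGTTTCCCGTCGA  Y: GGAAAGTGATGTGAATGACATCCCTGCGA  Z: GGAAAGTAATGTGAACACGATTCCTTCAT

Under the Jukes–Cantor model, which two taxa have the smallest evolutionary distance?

X–Y: 8/29 differ, p = 0.276, d = 0.344.
X–Z: 9/29 differ, p = 0.310, d = 0.401.
Y–Z: 9/29 differ, p = 0.310, d = 0.401.
The smallest distance is between X and Y.

X and Y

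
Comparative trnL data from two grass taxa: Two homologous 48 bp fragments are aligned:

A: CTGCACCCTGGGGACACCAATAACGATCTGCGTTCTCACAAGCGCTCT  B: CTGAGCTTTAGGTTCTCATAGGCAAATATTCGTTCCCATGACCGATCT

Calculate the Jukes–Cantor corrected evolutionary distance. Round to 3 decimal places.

0.708

The sequences differ at 22 of 48 sites, so p = 22/48 ≈ 0.458333.
d = −(3/4) ln(1 − 4p/3) = −0.75 ln(1 − 0.611111) = −0.75 ln(0.388889)
  = −0.75 × (-0.944461) = 0.708346 substitutions/site.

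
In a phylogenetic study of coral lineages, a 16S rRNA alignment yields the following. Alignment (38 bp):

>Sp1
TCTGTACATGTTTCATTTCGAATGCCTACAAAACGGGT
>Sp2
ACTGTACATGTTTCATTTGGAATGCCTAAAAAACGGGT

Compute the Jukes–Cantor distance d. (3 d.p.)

The sequences differ at 3 of 38 sites (1, 19, 29), so p = 3/38 ≈ 0.078947.
d = −(3/4) ln(1 − 4p/3) = −0.75 ln(1 − 0.105263) = −0.75 ln(0.894737)
  = −0.75 × (-0.111225) = 0.083419 substitutions/site.

0.083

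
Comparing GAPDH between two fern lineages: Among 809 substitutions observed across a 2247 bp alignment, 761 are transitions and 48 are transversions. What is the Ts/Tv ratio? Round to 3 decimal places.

15.854

R = 761/48 = 15.854166… ≈ 15.854 (to 3 d.p.).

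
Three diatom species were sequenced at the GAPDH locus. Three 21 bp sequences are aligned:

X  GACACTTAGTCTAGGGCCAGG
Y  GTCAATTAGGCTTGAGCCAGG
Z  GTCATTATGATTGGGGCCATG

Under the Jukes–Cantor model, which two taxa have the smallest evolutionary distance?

X–Y: 5/21 differ, p = 0.238, d = 0.286.
X–Z: 8/21 differ, p = 0.381, d = 0.532.
Y–Z: 8/21 differ, p = 0.381, d = 0.532.
The smallest distance is between X and Y.

X and Y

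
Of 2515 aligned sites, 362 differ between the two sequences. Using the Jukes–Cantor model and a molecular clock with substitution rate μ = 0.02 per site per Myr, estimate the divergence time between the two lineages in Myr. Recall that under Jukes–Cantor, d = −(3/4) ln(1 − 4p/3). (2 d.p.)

4.00

p = 362/2515 ≈ 0.143936.
d = −(3/4) ln(1 − 4p/3) = −0.75 ln(1 − 0.191915) = −0.75 ln(0.808085)
  = −0.75 × (-0.213088) = 0.159816 substitutions/site.
Under a molecular clock d = 2μt, so t = d/(2μ) = 0.159816 / (2 × 0.02) = 4.00 Myr.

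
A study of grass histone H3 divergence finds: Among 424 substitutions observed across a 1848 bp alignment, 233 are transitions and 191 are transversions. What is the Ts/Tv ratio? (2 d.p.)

1.22

R = 233/191 = 1.219895… ≈ 1.22 (to 2 d.p.).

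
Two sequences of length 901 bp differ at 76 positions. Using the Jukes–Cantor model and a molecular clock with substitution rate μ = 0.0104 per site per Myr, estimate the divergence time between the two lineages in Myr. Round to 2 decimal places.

4.30

p = 76/901 ≈ 0.084351.
d = −(3/4) ln(1 − 4p/3) = −0.75 ln(1 − 0.112468) = −0.75 ln(0.887532)
  = −0.75 × (-0.119311) = 0.089483 substitutions/site.
Under a molecular clock d = 2μt, so t = d/(2μ) = 0.089483 / (2 × 0.0104) = 4.30 Myr.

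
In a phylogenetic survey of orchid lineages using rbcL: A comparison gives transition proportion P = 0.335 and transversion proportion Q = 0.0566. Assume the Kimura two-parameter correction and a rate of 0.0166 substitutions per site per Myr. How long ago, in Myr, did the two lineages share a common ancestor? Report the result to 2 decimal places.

Under the Kimura two-parameter model, d = −½ ln(1 − 2P − Q) − ¼ ln(1 − 2Q).
1 − 2P − Q = 0.2734, giving −½ ln(0.2734) = 0.648410.
1 − 2Q = 0.8868, giving −¼ ln(0.8868) = 0.030034.
d = 0.648410 + 0.030034 = 0.678444.
Under a molecular clock d = 2μt, so t = d/(2μ) = 0.678444 / (2 × 0.0166) = 20.44 Myr.

20.44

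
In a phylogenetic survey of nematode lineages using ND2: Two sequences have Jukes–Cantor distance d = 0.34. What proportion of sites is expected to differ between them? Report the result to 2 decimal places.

p = (3/4)(1 − e^(−4d/3)) = 0.75 × (1 − e^(-0.453333)) = 0.75 × (1 − 0.635506) = 0.273371.

0.27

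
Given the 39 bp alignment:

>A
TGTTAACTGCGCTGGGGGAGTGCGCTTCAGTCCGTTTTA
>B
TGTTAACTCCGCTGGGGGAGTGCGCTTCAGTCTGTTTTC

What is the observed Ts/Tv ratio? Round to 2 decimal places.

Transitions are A↔G and C↔T; transversions are all other mismatches.
Transitions: 1. Transversions: 2.
R = 1/2 = 0.50.

0.50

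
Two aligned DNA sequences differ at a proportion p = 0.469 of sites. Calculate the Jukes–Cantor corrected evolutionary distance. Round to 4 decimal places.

d = −(3/4) ln(1 − 4p/3) = −0.75 ln(1 − 0.625333) = −0.75 ln(0.374667)
  = −0.75 × (-0.981718) = 0.736289 substitutions/site.

0.7363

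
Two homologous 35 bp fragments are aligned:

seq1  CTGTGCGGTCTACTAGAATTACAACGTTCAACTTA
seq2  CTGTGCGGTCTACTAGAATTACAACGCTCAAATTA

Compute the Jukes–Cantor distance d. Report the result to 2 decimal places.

The sequences differ at 2 of 35 sites (27, 32), so p = 2/35 ≈ 0.057143.
d = −(3/4) ln(1 − 4p/3) = −0.75 ln(1 − 0.076191) = −0.75 ln(0.923809)
  = −0.75 × (-0.079250) = 0.059438 substitutions/site.

0.06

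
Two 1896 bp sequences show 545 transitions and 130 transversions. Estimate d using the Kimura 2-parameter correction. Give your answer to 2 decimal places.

0.55

P = 545/1896 ≈ 0.287447 and Q = 130/1896 ≈ 0.068565.
Under the Kimura two-parameter model, d = −½ ln(1 − 2P − Q) − ¼ ln(1 − 2Q).
1 − 2P − Q = 0.356541, giving −½ ln(0.356541) = 0.515653.
1 − 2Q = 0.86287, giving −¼ ln(0.86287) = 0.036873.
d = 0.515653 + 0.036873 = 0.552526.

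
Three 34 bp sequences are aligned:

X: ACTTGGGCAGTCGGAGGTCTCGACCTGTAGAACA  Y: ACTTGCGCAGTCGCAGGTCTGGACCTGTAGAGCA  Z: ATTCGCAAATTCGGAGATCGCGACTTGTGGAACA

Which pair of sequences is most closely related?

X–Y: 4/34 differ, p = 0.118, d = 0.128.
X–Z: 10/34 differ, p = 0.294, d = 0.373.
Y–Z: 12/34 differ, p = 0.353, d = 0.477.
The smallest distance is between X and Y.

X and Y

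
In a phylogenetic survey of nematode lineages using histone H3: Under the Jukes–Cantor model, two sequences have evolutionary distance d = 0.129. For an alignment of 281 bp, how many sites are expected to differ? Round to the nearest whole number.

33

Invert JC69: p = (3/4)(1 − e^(−4d/3)) = 0.75 × (1 − e^(-0.172)) = 0.75 × (1 − 0.841979) = 0.118516.
Expected differing sites = pL ≈ 0.118516 × 281 = 33.302996 ≈ 33.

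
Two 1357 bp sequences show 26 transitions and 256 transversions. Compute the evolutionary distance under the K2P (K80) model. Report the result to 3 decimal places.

P = 26/1357 ≈ 0.01916 and Q = 256/1357 ≈ 0.188651.
Under the Kimura two-parameter model, d = −½ ln(1 − 2P − Q) − ¼ ln(1 − 2Q).
1 − 2P − Q = 0.773029, giving −½ ln(0.773029) = 0.128719.
1 − 2Q = 0.622698, giving −¼ ln(0.622698) = 0.118423.
d = 0.128719 + 0.118423 = 0.247142.

0.247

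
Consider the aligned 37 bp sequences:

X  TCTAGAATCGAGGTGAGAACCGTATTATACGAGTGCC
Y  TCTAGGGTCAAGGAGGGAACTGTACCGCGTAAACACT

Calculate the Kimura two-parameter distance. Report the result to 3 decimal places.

1.126

Of 37 sites, 16 differences are transitions and 1 are transversions, so P = 16/37 ≈ 0.432432 and Q = 1/37 ≈ 0.027027.
Under the Kimura two-parameter model, d = −½ ln(1 − 2P − Q) − ¼ ln(1 − 2Q).
1 − 2P − Q = 0.108109, giving −½ ln(0.108109) = 1.112308.
1 − 2Q = 0.945946, giving −¼ ln(0.945946) = 0.013892.
d = 1.112308 + 0.013892 = 1.126200.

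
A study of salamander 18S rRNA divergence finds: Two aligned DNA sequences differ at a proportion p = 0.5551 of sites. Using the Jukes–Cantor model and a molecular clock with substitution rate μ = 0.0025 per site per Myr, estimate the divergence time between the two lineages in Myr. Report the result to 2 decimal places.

d = −(3/4) ln(1 − 4p/3) = −0.75 ln(1 − 0.740133) = −0.75 ln(0.259867)
  = −0.75 × (-1.347585) = 1.010689 substitutions/site.
Under a molecular clock d = 2μt, so t = d/(2μ) = 1.010689 / (2 × 0.0025) = 202.14 Myr.

202.14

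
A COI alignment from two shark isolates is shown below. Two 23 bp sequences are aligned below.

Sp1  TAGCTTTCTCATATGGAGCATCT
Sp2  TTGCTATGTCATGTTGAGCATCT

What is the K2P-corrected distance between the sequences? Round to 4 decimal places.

Of 23 sites, 1 differences are transitions and 4 are transversions, so P = 1/23 ≈ 0.043478 and Q = 4/23 ≈ 0.173913.
Under the Kimura two-parameter model, d = −½ ln(1 − 2P − Q) − ¼ ln(1 − 2Q).
1 − 2P − Q = 0.739131, giving −½ ln(0.739131) = 0.151140.
1 − 2Q = 0.652174, giving −¼ ln(0.652174) = 0.106861.
d = 0.151140 + 0.106861 = 0.258001.

0.2580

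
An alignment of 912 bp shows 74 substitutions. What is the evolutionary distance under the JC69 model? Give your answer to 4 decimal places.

0.0859

p = 74/912 ≈ 0.08114.
d = −(3/4) ln(1 − 4p/3) = −0.75 ln(1 − 0.108187) = −0.75 ln(0.891813)
  = −0.75 × (-0.114499) = 0.085874 substitutions/site.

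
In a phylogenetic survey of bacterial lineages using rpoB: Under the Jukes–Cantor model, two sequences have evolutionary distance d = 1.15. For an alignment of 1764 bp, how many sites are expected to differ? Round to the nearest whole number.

1037

Invert JC69: p = (3/4)(1 − e^(−4d/3)) = 0.75 × (1 − e^(-1.533333)) = 0.75 × (1 − 0.215815) = 0.588139.
Expected differing sites = pL ≈ 0.588139 × 1764 = 1037.477196 ≈ 1037.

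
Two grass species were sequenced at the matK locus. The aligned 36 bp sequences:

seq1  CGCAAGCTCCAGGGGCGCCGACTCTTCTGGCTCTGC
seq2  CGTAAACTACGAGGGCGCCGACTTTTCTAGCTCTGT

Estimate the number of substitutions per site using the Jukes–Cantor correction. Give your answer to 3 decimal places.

0.264

The sequences differ at 8 of 36 sites (3, 6, 9, 11, 12, 24, 29, 36), so p = 8/36 ≈ 0.222222.
d = −(3/4) ln(1 − 4p/3) = −0.75 ln(1 − 0.296296) = −0.75 ln(0.703704)
  = −0.75 × (-0.351397) = 0.263548 substitutions/site.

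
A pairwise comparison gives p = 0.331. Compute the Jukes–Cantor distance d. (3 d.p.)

0.437

d = −(3/4) ln(1 − 4p/3) = −0.75 ln(1 − 0.441333) = −0.75 ln(0.558667)
  = −0.75 × (-0.582202) = 0.436652 substitutions/site.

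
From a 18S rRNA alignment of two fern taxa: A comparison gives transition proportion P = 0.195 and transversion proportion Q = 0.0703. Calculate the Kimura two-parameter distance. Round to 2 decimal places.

Under the Kimura two-parameter model, d = −½ ln(1 − 2P − Q) − ¼ ln(1 − 2Q).
1 − 2P − Q = 0.5397, giving −½ ln(0.5397) = 0.308371.
1 − 2Q = 0.8594, giving −¼ ln(0.8594) = 0.037880.
d = 0.308371 + 0.037880 = 0.346251.

0.35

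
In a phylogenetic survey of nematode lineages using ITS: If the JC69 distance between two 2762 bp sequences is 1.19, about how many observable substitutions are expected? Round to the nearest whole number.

1648

Invert JC69: p = (3/4)(1 − e^(−4d/3)) = 0.75 × (1 − e^(-1.586667)) = 0.75 × (1 − 0.204606) = 0.596546.
Expected differing sites = pL ≈ 0.596546 × 2762 = 1647.660052 ≈ 1648.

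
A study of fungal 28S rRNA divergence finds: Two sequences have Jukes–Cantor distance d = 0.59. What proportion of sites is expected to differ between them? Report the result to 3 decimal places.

p = (3/4)(1 − e^(−4d/3)) = 0.75 × (1 − e^(-0.786667)) = 0.75 × (1 − 0.455360) = 0.408480.

0.408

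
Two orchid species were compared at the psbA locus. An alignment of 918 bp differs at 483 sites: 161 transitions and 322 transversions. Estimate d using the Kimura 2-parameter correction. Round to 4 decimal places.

0.9068

P = 161/918 ≈ 0.175381 and Q = 322/918 ≈ 0.350763.
Under the Kimura two-parameter model, d = −½ ln(1 − 2P − Q) − ¼ ln(1 − 2Q).
1 − 2P − Q = 0.298475, giving −½ ln(0.298475) = 0.604535.
1 − 2Q = 0.298474, giving −¼ ln(0.298474) = 0.302268.
d = 0.604535 + 0.302268 = 0.906803.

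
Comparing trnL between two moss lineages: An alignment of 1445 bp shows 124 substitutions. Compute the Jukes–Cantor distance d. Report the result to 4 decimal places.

0.0911

p = 124/1445 ≈ 0.085813.
d = −(3/4) ln(1 − 4p/3) = −0.75 ln(1 − 0.114417) = −0.75 ln(0.885583)
  = −0.75 × (-0.121509) = 0.091132 substitutions/site.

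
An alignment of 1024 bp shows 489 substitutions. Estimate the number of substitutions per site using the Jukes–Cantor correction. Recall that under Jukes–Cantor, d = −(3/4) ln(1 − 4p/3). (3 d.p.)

p = 489/1024 ≈ 0.477539.
d = −(3/4) ln(1 − 4p/3) = −0.75 ln(1 − 0.636719) = −0.75 ln(0.363281)
  = −0.75 × (-1.012579) = 0.759434 substitutions/site.

0.759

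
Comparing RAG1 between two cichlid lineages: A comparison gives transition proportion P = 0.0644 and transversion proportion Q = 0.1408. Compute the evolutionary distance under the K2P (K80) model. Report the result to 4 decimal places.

Under the Kimura two-parameter model, d = −½ ln(1 − 2P − Q) − ¼ ln(1 − 2Q).
1 − 2P − Q = 0.7304, giving −½ ln(0.7304) = 0.157081.
1 − 2Q = 0.7184, giving −¼ ln(0.7184) = 0.082682.
d = 0.157081 + 0.082682 = 0.239763.

0.2398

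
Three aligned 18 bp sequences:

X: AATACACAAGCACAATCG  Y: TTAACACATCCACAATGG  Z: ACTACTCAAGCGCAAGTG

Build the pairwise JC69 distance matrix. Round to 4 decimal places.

d(X,Y) = 0.4408, d(X,Z) = 0.3470, d(Y,Z) = 0.8240

X–Y: 6/18 sites differ → p ≈ 0.333333, d = −0.75 ln(1 − 0.444444) = 0.440839 ≈ 0.4408.
X–Z: 5/18 sites differ → p ≈ 0.277778, d = −0.75 ln(1 − 0.370371) = 0.346968 ≈ 0.3470.
Y–Z: 9/18 sites differ → p = 0.5, d = −0.75 ln(1 − 0.666667) = 0.823960 ≈ 0.8240.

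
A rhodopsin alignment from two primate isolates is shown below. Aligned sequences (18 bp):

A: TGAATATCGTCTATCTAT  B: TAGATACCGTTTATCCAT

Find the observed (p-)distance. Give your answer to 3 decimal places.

0.278

The sequences differ at 5 of 18 positions (sites 2, 3, 7, 11, 16).
p = 5/18 = 0.277777… ≈ 0.278 (to 3 d.p.).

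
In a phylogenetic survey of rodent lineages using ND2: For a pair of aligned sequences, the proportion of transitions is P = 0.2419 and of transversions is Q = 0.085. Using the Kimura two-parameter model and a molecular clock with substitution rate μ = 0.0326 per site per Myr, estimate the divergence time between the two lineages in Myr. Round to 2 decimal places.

7.17

Under the Kimura two-parameter model, d = −½ ln(1 − 2P − Q) − ¼ ln(1 − 2Q).
1 − 2P − Q = 0.4312, giving −½ ln(0.4312) = 0.420592.
1 − 2Q = 0.83, giving −¼ ln(0.83) = 0.046582.
d = 0.420592 + 0.046582 = 0.467174.
Under a molecular clock d = 2μt, so t = d/(2μ) = 0.467174 / (2 × 0.0326) = 7.17 Myr.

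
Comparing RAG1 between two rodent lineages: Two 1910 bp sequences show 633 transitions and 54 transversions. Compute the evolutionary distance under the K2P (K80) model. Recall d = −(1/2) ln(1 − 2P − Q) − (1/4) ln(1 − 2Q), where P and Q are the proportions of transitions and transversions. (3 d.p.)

0.602

P = 633/1910 ≈ 0.331414 and Q = 54/1910 ≈ 0.028272.
Under the Kimura two-parameter model, d = −½ ln(1 − 2P − Q) − ¼ ln(1 − 2Q).
1 − 2P − Q = 0.3089, giving −½ ln(0.3089) = 0.587369.
1 − 2Q = 0.943456, giving −¼ ln(0.943456) = 0.014551.
d = 0.587369 + 0.014551 = 0.601920.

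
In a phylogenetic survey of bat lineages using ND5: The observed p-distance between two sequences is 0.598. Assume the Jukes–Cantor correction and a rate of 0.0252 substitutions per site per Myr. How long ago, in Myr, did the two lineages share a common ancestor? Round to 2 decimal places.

d = −(3/4) ln(1 − 4p/3) = −0.75 ln(1 − 0.797333) = −0.75 ln(0.202667)
  = −0.75 × (-1.596191) = 1.197143 substitutions/site.
Under a molecular clock d = 2μt, so t = d/(2μ) = 1.197143 / (2 × 0.0252) = 23.75 Myr.

23.75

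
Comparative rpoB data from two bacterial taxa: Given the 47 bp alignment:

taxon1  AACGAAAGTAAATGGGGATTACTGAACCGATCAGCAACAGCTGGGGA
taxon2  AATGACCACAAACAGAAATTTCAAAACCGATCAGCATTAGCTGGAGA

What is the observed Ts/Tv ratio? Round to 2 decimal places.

2.00

Transitions are A↔G and C↔T; transversions are all other mismatches.
Transitions: 10. Transversions: 5.
R = 10/5 = 2.00.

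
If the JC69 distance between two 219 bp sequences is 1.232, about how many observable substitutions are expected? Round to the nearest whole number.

132

Invert JC69: p = (3/4)(1 − e^(−4d/3)) = 0.75 × (1 − e^(-1.642667)) = 0.75 × (1 − 0.193463) = 0.604903.
Expected differing sites = pL ≈ 0.604903 × 219 = 132.473757 ≈ 132.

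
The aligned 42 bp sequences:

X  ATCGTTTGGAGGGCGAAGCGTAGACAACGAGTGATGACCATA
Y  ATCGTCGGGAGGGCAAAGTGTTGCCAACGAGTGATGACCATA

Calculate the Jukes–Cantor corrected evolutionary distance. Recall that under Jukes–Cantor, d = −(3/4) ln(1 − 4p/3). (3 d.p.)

The sequences differ at 6 of 42 sites (6, 7, 15, 19, 22, 24), so p = 6/42 ≈ 0.142857.
d = −(3/4) ln(1 − 4p/3) = −0.75 ln(1 − 0.190476) = −0.75 ln(0.809524)
  = −0.75 × (-0.211309) = 0.158482 substitutions/site.

0.158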